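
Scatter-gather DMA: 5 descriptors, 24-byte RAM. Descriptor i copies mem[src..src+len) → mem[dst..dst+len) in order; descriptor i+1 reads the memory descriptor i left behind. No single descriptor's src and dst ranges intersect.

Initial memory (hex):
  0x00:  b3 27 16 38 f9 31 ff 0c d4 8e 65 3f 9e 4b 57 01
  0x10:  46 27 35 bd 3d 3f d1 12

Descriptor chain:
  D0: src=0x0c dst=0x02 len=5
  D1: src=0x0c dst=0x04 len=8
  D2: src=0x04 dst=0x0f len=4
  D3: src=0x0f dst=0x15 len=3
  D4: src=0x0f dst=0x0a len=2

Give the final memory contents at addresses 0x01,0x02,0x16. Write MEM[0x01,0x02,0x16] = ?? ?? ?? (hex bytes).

  after D0: wrote 5B at 0x02 = 9e4b570146
  after D1: wrote 8B at 0x04 = 9e4b5701462735bd
  after D2: wrote 4B at 0x0f = 9e4b5701
  after D3: wrote 3B at 0x15 = 9e4b57
  after D4: wrote 2B at 0x0a = 9e4b
query mem[0x01]=0x27, mem[0x02]=0x9e, mem[0x16]=0x4b

MEM[0x01,0x02,0x16] = 27 9e 4b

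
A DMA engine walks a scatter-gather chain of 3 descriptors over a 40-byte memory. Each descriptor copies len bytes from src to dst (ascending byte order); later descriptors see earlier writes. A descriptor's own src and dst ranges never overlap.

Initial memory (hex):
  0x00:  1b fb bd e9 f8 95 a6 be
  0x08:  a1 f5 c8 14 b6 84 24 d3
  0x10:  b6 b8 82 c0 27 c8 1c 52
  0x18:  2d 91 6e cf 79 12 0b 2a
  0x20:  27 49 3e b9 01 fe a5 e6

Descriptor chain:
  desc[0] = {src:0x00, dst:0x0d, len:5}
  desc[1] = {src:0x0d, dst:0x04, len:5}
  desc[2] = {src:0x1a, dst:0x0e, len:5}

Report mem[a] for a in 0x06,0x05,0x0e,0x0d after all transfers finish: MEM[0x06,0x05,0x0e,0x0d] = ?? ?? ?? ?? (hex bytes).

MEM[0x06,0x05,0x0e,0x0d] = bd fb 6e 1b

  after D0: wrote 5B at 0x0d = 1bfbbde9f8
  after D1: wrote 5B at 0x04 = 1bfbbde9f8
  after D2: wrote 5B at 0x0e = 6ecf79120b
query mem[0x06]=0xbd, mem[0x05]=0xfb, mem[0x0e]=0x6e, mem[0x0d]=0x1b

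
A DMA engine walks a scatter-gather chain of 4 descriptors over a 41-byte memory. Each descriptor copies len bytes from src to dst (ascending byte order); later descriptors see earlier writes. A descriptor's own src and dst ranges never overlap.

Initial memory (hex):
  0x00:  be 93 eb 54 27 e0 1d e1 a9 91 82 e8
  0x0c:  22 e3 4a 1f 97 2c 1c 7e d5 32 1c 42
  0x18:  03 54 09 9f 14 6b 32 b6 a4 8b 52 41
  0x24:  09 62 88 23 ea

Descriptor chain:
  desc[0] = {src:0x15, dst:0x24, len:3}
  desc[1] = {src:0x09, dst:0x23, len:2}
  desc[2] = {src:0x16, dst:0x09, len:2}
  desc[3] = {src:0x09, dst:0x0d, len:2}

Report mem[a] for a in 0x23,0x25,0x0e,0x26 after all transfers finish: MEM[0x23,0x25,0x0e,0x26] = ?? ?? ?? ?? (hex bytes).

MEM[0x23,0x25,0x0e,0x26] = 91 1c 42 42

#0 dst[0x24+3] := {0x32,0x1c,0x42}
#1 dst[0x23+2] := {0x91,0x82}
#2 dst[0x09+2] := {0x1c,0x42}
#3 dst[0x0d+2] := {0x1c,0x42}
query mem[0x23]=0x91, mem[0x25]=0x1c, mem[0x0e]=0x42, mem[0x26]=0x42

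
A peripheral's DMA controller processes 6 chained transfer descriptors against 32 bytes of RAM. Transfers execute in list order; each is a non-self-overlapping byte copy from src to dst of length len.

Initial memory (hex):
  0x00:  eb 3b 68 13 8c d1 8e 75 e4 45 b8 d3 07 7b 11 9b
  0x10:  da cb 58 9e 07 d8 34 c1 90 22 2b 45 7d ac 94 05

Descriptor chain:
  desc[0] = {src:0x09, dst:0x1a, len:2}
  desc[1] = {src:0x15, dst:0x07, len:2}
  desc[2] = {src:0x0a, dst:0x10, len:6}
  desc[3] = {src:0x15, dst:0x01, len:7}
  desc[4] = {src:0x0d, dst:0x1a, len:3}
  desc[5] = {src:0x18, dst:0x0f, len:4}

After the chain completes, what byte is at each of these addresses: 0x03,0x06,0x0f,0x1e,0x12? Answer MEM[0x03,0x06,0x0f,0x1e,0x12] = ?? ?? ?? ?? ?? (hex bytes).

D0: mem[0x1a..0x1b] <- [45 b8]
D1: mem[0x07..0x08] <- [d8 34]
D2: mem[0x10..0x15] <- [b8 d3 07 7b 11 9b]
D3: mem[0x01..0x07] <- [9b 34 c1 90 22 45 b8]
D4: mem[0x1a..0x1c] <- [7b 11 9b]
D5: mem[0x0f..0x12] <- [90 22 7b 11]
query mem[0x03]=0xc1, mem[0x06]=0x45, mem[0x0f]=0x90, mem[0x1e]=0x94, mem[0x12]=0x11

MEM[0x03,0x06,0x0f,0x1e,0x12] = c1 45 90 94 11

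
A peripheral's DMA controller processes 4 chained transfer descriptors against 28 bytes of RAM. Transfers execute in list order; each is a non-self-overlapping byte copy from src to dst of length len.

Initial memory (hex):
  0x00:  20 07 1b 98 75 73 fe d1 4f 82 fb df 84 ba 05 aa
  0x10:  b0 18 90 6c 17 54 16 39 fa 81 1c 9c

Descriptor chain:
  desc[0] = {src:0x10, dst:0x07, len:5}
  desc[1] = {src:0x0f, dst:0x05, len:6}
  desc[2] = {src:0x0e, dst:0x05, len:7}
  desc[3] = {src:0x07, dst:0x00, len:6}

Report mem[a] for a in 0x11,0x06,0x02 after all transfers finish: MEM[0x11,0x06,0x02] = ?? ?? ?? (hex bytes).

[0] 0x10->0x07 len=5 : b0 18 90 6c 17
[1] 0x0f->0x05 len=6 : aa b0 18 90 6c 17
[2] 0x0e->0x05 len=7 : 05 aa b0 18 90 6c 17
[3] 0x07->0x00 len=6 : b0 18 90 6c 17 84
query mem[0x11]=0x18, mem[0x06]=0xaa, mem[0x02]=0x90

MEM[0x11,0x06,0x02] = 18 aa 90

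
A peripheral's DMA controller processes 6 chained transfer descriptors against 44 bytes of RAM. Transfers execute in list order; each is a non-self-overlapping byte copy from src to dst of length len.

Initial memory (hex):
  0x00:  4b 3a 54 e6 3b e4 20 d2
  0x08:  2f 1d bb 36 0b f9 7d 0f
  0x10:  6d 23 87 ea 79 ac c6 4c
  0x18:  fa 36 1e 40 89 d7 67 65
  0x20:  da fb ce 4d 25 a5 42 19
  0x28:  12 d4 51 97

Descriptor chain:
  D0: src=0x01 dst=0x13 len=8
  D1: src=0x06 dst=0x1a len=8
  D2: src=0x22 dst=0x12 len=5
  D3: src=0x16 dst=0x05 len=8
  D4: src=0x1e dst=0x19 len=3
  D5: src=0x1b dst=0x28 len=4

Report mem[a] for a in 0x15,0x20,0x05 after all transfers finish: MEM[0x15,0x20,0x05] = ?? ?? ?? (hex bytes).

  after D0: wrote 8B at 0x13 = 3a54e63be420d22f
  after D1: wrote 8B at 0x1a = 20d22f1dbb360bf9
  after D2: wrote 5B at 0x12 = ce4d25a542
  after D3: wrote 8B at 0x05 = 42e420d220d22f1d
  after D4: wrote 3B at 0x19 = bb360b
  after D5: wrote 4B at 0x28 = 0b2f1dbb
query mem[0x15]=0xa5, mem[0x20]=0x0b, mem[0x05]=0x42

MEM[0x15,0x20,0x05] = a5 0b 42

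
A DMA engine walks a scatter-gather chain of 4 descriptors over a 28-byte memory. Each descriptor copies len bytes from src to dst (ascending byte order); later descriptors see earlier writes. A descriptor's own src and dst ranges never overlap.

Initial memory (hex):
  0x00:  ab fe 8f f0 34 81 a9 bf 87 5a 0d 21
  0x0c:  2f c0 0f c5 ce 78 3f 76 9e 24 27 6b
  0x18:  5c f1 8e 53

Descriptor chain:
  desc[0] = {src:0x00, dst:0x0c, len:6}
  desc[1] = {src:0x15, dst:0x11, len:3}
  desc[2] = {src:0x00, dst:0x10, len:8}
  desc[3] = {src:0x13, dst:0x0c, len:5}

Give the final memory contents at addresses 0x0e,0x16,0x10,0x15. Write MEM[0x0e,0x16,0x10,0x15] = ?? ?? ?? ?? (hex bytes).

[0] 0x00->0x0c len=6 : ab fe 8f f0 34 81
[1] 0x15->0x11 len=3 : 24 27 6b
[2] 0x00->0x10 len=8 : ab fe 8f f0 34 81 a9 bf
[3] 0x13->0x0c len=5 : f0 34 81 a9 bf
query mem[0x0e]=0x81, mem[0x16]=0xa9, mem[0x10]=0xbf, mem[0x15]=0x81

MEM[0x0e,0x16,0x10,0x15] = 81 a9 bf 81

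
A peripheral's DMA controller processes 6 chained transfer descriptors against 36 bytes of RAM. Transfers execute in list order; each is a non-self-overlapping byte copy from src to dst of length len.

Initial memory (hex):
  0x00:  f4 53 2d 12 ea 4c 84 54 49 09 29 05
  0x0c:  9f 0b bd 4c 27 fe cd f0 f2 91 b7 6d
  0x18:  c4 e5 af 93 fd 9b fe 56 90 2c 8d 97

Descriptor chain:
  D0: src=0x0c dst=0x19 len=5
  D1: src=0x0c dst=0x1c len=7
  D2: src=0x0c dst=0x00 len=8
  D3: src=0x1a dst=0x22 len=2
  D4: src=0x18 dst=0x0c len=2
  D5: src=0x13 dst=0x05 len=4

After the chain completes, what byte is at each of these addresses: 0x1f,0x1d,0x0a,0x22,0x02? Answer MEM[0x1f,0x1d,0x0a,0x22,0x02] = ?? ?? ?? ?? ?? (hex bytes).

MEM[0x1f,0x1d,0x0a,0x22,0x02] = 4c 0b 29 0b bd

D0: mem[0x19..0x1d] <- [9f 0b bd 4c 27]
D1: mem[0x1c..0x22] <- [9f 0b bd 4c 27 fe cd]
D2: mem[0x00..0x07] <- [9f 0b bd 4c 27 fe cd f0]
D3: mem[0x22..0x23] <- [0b bd]
D4: mem[0x0c..0x0d] <- [c4 9f]
D5: mem[0x05..0x08] <- [f0 f2 91 b7]
query mem[0x1f]=0x4c, mem[0x1d]=0x0b, mem[0x0a]=0x29, mem[0x22]=0x0b, mem[0x02]=0xbd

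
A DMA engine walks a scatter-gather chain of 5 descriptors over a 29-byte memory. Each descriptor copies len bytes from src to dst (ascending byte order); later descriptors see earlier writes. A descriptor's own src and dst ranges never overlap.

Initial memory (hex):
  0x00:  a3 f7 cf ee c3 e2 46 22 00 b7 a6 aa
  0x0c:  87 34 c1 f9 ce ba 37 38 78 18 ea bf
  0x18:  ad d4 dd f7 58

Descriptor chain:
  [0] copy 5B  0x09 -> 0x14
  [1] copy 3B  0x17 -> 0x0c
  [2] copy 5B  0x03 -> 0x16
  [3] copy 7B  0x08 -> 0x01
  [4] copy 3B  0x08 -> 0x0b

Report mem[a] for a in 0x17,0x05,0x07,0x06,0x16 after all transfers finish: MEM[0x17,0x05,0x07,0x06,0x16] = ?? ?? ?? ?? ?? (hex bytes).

MEM[0x17,0x05,0x07,0x06,0x16] = c3 87 d4 34 ee

D0: mem[0x14..0x18] <- [b7 a6 aa 87 34]
D1: mem[0x0c..0x0e] <- [87 34 d4]
D2: mem[0x16..0x1a] <- [ee c3 e2 46 22]
D3: mem[0x01..0x07] <- [00 b7 a6 aa 87 34 d4]
D4: mem[0x0b..0x0d] <- [00 b7 a6]
query mem[0x17]=0xc3, mem[0x05]=0x87, mem[0x07]=0xd4, mem[0x06]=0x34, mem[0x16]=0xee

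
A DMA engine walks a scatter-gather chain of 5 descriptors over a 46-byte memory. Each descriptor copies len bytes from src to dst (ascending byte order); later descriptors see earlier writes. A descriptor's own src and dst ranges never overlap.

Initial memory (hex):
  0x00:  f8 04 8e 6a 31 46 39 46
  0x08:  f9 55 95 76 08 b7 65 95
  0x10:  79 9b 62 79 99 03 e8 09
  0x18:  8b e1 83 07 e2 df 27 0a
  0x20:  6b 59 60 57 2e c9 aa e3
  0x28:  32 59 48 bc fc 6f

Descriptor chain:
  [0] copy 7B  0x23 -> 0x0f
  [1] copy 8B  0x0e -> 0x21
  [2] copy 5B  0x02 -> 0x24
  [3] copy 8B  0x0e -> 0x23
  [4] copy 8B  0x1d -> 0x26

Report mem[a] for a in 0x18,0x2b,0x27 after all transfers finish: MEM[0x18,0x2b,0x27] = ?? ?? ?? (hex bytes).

D0: mem[0x0f..0x15] <- [57 2e c9 aa e3 32 59]
D1: mem[0x21..0x28] <- [65 57 2e c9 aa e3 32 59]
D2: mem[0x24..0x28] <- [8e 6a 31 46 39]
D3: mem[0x23..0x2a] <- [65 57 2e c9 aa e3 32 59]
D4: mem[0x26..0x2d] <- [df 27 0a 6b 65 57 65 57]
query mem[0x18]=0x8b, mem[0x2b]=0x57, mem[0x27]=0x27

MEM[0x18,0x2b,0x27] = 8b 57 27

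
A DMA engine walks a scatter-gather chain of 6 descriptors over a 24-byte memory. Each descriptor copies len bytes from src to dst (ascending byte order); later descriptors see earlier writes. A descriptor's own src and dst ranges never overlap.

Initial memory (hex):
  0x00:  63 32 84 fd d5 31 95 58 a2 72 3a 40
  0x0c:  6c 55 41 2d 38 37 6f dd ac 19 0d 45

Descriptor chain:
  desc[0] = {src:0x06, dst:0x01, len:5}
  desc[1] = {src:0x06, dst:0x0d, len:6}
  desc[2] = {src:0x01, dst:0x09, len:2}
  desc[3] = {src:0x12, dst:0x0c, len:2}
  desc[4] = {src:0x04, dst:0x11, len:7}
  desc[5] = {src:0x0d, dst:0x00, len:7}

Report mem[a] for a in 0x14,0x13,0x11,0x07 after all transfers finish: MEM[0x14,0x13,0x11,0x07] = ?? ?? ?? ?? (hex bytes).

D0: mem[0x01..0x05] <- [95 58 a2 72 3a]
D1: mem[0x0d..0x12] <- [95 58 a2 72 3a 40]
D2: mem[0x09..0x0a] <- [95 58]
D3: mem[0x0c..0x0d] <- [40 dd]
D4: mem[0x11..0x17] <- [72 3a 95 58 a2 95 58]
D5: mem[0x00..0x06] <- [dd 58 a2 72 72 3a 95]
query mem[0x14]=0x58, mem[0x13]=0x95, mem[0x11]=0x72, mem[0x07]=0x58

MEM[0x14,0x13,0x11,0x07] = 58 95 72 58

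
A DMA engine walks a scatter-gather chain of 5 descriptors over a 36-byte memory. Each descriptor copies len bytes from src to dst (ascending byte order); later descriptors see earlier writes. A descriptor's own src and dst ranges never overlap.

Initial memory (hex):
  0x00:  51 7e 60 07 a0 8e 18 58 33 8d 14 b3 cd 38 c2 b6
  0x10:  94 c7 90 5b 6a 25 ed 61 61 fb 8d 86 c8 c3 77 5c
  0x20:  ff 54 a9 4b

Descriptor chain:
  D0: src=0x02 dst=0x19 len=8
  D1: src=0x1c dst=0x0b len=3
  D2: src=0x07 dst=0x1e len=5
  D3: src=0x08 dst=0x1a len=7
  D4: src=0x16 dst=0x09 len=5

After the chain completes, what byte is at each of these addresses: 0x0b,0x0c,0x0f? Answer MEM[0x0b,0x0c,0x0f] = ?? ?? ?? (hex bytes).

  after D0: wrote 8B at 0x19 = 6007a08e1858338d
  after D1: wrote 3B at 0x0b = 8e1858
  after D2: wrote 5B at 0x1e = 58338d148e
  after D3: wrote 7B at 0x1a = 338d148e1858c2
  after D4: wrote 5B at 0x09 = ed61616033
query mem[0x0b]=0x61, mem[0x0c]=0x60, mem[0x0f]=0xb6

MEM[0x0b,0x0c,0x0f] = 61 60 b6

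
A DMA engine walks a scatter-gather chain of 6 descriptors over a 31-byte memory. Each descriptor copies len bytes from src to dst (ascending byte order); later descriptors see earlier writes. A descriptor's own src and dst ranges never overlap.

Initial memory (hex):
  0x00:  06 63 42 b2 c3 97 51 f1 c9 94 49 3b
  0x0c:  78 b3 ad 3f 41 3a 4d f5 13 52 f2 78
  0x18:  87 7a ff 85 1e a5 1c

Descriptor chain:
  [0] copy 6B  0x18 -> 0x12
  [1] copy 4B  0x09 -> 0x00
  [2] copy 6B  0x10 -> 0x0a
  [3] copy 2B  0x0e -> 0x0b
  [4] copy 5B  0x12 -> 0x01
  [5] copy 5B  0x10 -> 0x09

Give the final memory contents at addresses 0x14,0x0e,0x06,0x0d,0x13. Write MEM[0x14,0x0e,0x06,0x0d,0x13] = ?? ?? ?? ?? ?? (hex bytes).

[0] 0x18->0x12 len=6 : 87 7a ff 85 1e a5
[1] 0x09->0x00 len=4 : 94 49 3b 78
[2] 0x10->0x0a len=6 : 41 3a 87 7a ff 85
[3] 0x0e->0x0b len=2 : ff 85
[4] 0x12->0x01 len=5 : 87 7a ff 85 1e
[5] 0x10->0x09 len=5 : 41 3a 87 7a ff
query mem[0x14]=0xff, mem[0x0e]=0xff, mem[0x06]=0x51, mem[0x0d]=0xff, mem[0x13]=0x7a

MEM[0x14,0x0e,0x06,0x0d,0x13] = ff ff 51 ff 7a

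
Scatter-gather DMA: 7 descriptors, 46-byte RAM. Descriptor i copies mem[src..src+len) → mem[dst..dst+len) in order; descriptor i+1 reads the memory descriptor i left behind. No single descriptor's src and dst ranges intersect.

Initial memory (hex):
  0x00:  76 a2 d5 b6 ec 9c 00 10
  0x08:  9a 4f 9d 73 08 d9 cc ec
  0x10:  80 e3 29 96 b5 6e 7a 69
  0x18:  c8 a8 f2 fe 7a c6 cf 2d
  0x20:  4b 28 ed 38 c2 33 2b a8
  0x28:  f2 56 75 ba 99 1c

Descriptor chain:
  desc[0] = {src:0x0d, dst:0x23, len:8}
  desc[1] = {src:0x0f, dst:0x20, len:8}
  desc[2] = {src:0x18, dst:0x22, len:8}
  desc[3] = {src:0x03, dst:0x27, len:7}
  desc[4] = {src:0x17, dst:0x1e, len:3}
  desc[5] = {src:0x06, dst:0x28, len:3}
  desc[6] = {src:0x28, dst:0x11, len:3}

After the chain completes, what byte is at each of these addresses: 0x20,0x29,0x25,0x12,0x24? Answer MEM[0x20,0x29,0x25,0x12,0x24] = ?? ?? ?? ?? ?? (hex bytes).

MEM[0x20,0x29,0x25,0x12,0x24] = a8 10 fe 10 f2

  after D0: wrote 8B at 0x23 = d9ccec80e32996b5
  after D1: wrote 8B at 0x20 = ec80e32996b56e7a
  after D2: wrote 8B at 0x22 = c8a8f2fe7ac6cf2d
  after D3: wrote 7B at 0x27 = b6ec9c00109a4f
  after D4: wrote 3B at 0x1e = 69c8a8
  after D5: wrote 3B at 0x28 = 00109a
  after D6: wrote 3B at 0x11 = 00109a
query mem[0x20]=0xa8, mem[0x29]=0x10, mem[0x25]=0xfe, mem[0x12]=0x10, mem[0x24]=0xf2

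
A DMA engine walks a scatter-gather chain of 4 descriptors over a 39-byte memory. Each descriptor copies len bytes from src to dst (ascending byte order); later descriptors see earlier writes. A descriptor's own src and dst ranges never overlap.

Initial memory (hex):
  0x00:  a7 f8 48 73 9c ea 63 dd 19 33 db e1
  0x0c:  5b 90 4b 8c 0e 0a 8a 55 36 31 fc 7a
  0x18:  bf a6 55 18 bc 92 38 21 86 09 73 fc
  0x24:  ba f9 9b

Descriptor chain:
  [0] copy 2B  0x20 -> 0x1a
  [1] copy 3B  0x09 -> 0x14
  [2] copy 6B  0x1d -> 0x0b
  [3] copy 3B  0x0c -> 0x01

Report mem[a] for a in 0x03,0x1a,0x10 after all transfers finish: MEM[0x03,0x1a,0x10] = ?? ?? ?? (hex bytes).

[0] 0x20->0x1a len=2 : 86 09
[1] 0x09->0x14 len=3 : 33 db e1
[2] 0x1d->0x0b len=6 : 92 38 21 86 09 73
[3] 0x0c->0x01 len=3 : 38 21 86
query mem[0x03]=0x86, mem[0x1a]=0x86, mem[0x10]=0x73

MEM[0x03,0x1a,0x10] = 86 86 73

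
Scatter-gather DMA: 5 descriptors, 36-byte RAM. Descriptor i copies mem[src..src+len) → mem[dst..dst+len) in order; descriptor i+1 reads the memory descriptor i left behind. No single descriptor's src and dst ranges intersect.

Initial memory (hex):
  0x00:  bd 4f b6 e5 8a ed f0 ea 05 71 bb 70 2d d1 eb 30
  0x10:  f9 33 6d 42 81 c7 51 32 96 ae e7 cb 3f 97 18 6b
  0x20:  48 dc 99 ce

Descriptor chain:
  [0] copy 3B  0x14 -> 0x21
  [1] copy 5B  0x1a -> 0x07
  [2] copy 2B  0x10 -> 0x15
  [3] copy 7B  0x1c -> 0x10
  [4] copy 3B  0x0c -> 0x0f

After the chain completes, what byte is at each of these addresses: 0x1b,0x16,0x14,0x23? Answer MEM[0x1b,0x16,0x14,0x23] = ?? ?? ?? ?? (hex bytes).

MEM[0x1b,0x16,0x14,0x23] = cb c7 48 51

D0: mem[0x21..0x23] <- [81 c7 51]
D1: mem[0x07..0x0b] <- [e7 cb 3f 97 18]
D2: mem[0x15..0x16] <- [f9 33]
D3: mem[0x10..0x16] <- [3f 97 18 6b 48 81 c7]
D4: mem[0x0f..0x11] <- [2d d1 eb]
query mem[0x1b]=0xcb, mem[0x16]=0xc7, mem[0x14]=0x48, mem[0x23]=0x51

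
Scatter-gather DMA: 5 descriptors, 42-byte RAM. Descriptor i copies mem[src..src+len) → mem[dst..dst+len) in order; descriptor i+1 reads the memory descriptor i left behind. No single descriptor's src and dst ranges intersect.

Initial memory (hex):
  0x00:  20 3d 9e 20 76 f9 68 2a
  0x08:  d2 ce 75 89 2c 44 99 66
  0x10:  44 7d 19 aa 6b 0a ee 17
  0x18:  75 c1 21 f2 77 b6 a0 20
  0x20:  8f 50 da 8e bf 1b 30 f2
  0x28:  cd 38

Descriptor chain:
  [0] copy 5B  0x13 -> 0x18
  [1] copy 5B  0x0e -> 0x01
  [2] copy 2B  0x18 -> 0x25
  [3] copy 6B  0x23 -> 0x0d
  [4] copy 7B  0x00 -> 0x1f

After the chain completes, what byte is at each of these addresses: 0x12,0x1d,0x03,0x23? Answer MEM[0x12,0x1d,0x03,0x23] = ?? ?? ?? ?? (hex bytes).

MEM[0x12,0x1d,0x03,0x23] = cd b6 44 7d

#0 dst[0x18+5] := {0xaa,0x6b,0x0a,0xee,0x17}
#1 dst[0x01+5] := {0x99,0x66,0x44,0x7d,0x19}
#2 dst[0x25+2] := {0xaa,0x6b}
#3 dst[0x0d+6] := {0x8e,0xbf,0xaa,0x6b,0xf2,0xcd}
#4 dst[0x1f+7] := {0x20,0x99,0x66,0x44,0x7d,0x19,0x68}
query mem[0x12]=0xcd, mem[0x1d]=0xb6, mem[0x03]=0x44, mem[0x23]=0x7d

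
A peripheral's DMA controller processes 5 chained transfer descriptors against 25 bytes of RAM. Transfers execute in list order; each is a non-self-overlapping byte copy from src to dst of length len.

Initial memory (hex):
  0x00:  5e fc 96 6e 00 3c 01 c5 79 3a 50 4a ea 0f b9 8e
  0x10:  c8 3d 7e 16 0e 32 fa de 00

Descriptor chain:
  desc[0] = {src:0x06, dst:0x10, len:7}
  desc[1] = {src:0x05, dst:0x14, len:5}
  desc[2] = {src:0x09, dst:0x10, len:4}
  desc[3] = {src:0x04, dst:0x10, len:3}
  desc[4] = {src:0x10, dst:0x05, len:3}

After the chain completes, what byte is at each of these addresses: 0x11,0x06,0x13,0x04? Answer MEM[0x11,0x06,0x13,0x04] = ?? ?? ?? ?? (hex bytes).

MEM[0x11,0x06,0x13,0x04] = 3c 3c ea 00

#0 dst[0x10+7] := {0x01,0xc5,0x79,0x3a,0x50,0x4a,0xea}
#1 dst[0x14+5] := {0x3c,0x01,0xc5,0x79,0x3a}
#2 dst[0x10+4] := {0x3a,0x50,0x4a,0xea}
#3 dst[0x10+3] := {0x00,0x3c,0x01}
#4 dst[0x05+3] := {0x00,0x3c,0x01}
query mem[0x11]=0x3c, mem[0x06]=0x3c, mem[0x13]=0xea, mem[0x04]=0x00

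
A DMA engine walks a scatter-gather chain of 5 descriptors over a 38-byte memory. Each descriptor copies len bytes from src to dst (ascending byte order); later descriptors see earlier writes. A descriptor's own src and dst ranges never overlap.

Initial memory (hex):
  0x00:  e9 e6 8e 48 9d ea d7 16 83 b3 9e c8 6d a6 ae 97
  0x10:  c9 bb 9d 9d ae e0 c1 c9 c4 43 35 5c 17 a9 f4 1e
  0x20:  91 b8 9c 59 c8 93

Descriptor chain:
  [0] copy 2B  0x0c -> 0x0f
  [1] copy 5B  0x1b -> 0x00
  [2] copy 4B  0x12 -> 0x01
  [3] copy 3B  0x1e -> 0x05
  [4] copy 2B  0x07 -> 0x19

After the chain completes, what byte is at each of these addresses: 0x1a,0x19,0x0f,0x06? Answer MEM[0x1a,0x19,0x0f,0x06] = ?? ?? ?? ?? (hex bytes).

D0: mem[0x0f..0x10] <- [6d a6]
D1: mem[0x00..0x04] <- [5c 17 a9 f4 1e]
D2: mem[0x01..0x04] <- [9d 9d ae e0]
D3: mem[0x05..0x07] <- [f4 1e 91]
D4: mem[0x19..0x1a] <- [91 83]
query mem[0x1a]=0x83, mem[0x19]=0x91, mem[0x0f]=0x6d, mem[0x06]=0x1e

MEM[0x1a,0x19,0x0f,0x06] = 83 91 6d 1e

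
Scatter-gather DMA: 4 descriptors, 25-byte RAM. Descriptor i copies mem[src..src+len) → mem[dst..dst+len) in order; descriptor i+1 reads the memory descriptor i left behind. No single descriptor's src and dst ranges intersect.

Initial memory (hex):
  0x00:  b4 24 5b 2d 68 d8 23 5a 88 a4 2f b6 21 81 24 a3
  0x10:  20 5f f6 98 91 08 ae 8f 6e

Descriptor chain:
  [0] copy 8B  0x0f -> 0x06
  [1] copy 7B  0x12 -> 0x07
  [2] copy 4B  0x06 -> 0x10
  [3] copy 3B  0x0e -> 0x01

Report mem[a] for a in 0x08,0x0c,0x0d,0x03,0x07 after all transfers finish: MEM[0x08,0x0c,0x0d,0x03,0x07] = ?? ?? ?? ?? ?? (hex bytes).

#0 dst[0x06+8] := {0xa3,0x20,0x5f,0xf6,0x98,0x91,0x08,0xae}
#1 dst[0x07+7] := {0xf6,0x98,0x91,0x08,0xae,0x8f,0x6e}
#2 dst[0x10+4] := {0xa3,0xf6,0x98,0x91}
#3 dst[0x01+3] := {0x24,0xa3,0xa3}
query mem[0x08]=0x98, mem[0x0c]=0x8f, mem[0x0d]=0x6e, mem[0x03]=0xa3, mem[0x07]=0xf6

MEM[0x08,0x0c,0x0d,0x03,0x07] = 98 8f 6e a3 f6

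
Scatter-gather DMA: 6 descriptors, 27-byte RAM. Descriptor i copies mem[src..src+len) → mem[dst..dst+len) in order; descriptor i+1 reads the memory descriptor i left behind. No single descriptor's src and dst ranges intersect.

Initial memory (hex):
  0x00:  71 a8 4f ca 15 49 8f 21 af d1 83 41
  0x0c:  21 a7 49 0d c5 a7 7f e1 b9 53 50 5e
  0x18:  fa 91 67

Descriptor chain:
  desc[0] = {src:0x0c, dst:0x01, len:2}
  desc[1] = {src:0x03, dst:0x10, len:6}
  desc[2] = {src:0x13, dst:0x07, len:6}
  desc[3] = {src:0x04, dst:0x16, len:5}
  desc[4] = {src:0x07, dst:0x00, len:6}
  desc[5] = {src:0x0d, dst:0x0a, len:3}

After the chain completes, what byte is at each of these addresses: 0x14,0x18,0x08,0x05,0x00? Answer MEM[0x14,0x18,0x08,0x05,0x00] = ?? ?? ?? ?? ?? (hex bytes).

  after D0: wrote 2B at 0x01 = 21a7
  after D1: wrote 6B at 0x10 = ca15498f21af
  after D2: wrote 6B at 0x07 = 8f21af505efa
  after D3: wrote 5B at 0x16 = 15498f8f21
  after D4: wrote 6B at 0x00 = 8f21af505efa
  after D5: wrote 3B at 0x0a = a7490d
query mem[0x14]=0x21, mem[0x18]=0x8f, mem[0x08]=0x21, mem[0x05]=0xfa, mem[0x00]=0x8f

MEM[0x14,0x18,0x08,0x05,0x00] = 21 8f 21 fa 8f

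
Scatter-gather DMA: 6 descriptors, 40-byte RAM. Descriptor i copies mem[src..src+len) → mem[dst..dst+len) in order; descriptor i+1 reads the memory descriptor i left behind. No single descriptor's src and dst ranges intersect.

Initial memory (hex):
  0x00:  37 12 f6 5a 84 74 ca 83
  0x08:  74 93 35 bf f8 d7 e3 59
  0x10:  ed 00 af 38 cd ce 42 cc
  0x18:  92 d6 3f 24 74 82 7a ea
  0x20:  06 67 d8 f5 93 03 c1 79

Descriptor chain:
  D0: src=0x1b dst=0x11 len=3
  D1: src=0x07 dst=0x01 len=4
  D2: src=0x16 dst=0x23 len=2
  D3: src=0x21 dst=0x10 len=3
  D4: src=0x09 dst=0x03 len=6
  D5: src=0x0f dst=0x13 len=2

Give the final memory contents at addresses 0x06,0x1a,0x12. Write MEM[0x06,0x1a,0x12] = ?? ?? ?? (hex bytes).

#0 dst[0x11+3] := {0x24,0x74,0x82}
#1 dst[0x01+4] := {0x83,0x74,0x93,0x35}
#2 dst[0x23+2] := {0x42,0xcc}
#3 dst[0x10+3] := {0x67,0xd8,0x42}
#4 dst[0x03+6] := {0x93,0x35,0xbf,0xf8,0xd7,0xe3}
#5 dst[0x13+2] := {0x59,0x67}
query mem[0x06]=0xf8, mem[0x1a]=0x3f, mem[0x12]=0x42

MEM[0x06,0x1a,0x12] = f8 3f 42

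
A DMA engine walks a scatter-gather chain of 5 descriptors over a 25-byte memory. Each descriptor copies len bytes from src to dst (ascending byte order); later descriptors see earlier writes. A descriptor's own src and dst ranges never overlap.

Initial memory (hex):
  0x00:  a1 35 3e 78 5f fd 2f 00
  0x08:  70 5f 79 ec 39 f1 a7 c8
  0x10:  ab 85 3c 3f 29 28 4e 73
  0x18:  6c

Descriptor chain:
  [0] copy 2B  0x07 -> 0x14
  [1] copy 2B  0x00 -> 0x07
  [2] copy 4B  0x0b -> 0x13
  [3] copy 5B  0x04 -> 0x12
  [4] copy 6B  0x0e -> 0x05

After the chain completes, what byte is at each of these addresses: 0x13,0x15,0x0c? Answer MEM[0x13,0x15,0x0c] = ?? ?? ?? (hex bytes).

D0: mem[0x14..0x15] <- [00 70]
D1: mem[0x07..0x08] <- [a1 35]
D2: mem[0x13..0x16] <- [ec 39 f1 a7]
D3: mem[0x12..0x16] <- [5f fd 2f a1 35]
D4: mem[0x05..0x0a] <- [a7 c8 ab 85 5f fd]
query mem[0x13]=0xfd, mem[0x15]=0xa1, mem[0x0c]=0x39

MEM[0x13,0x15,0x0c] = fd a1 39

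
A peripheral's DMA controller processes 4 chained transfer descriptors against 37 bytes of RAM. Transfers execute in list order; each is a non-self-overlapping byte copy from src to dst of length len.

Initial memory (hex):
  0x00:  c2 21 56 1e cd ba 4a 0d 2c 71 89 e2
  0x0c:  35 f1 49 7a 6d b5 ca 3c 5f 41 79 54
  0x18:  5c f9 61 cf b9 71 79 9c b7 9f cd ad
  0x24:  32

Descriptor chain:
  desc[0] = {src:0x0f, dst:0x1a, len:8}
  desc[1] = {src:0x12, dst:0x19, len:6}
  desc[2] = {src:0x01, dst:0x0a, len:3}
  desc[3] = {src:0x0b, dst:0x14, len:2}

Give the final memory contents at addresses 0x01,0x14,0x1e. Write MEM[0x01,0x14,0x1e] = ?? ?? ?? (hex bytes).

MEM[0x01,0x14,0x1e] = 21 56 54

  after D0: wrote 8B at 0x1a = 7a6db5ca3c5f4179
  after D1: wrote 6B at 0x19 = ca3c5f417954
  after D2: wrote 3B at 0x0a = 21561e
  after D3: wrote 2B at 0x14 = 561e
query mem[0x01]=0x21, mem[0x14]=0x56, mem[0x1e]=0x54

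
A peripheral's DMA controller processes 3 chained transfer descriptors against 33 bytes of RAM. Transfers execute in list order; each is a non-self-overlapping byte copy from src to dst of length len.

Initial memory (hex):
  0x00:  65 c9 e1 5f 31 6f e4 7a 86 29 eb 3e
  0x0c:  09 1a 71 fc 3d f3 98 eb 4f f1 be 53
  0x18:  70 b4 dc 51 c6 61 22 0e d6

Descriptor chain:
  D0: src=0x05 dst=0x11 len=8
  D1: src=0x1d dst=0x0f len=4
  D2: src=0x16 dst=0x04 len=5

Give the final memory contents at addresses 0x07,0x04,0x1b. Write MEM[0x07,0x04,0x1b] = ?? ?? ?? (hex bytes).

MEM[0x07,0x04,0x1b] = b4 eb 51

D0: mem[0x11..0x18] <- [6f e4 7a 86 29 eb 3e 09]
D1: mem[0x0f..0x12] <- [61 22 0e d6]
D2: mem[0x04..0x08] <- [eb 3e 09 b4 dc]
query mem[0x07]=0xb4, mem[0x04]=0xeb, mem[0x1b]=0x51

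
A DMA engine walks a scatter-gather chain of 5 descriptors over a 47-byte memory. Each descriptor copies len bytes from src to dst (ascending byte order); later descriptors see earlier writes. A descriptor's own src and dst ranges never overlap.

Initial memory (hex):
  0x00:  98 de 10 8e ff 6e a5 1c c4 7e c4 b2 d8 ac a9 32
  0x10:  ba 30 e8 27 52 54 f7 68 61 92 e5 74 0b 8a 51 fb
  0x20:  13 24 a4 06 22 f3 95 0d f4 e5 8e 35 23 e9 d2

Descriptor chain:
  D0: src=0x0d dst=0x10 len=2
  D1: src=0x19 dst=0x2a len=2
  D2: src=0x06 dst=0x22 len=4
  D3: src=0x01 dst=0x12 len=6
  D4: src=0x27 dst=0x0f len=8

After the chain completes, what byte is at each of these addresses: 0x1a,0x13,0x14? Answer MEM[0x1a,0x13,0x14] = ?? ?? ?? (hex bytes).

MEM[0x1a,0x13,0x14] = e5 e5 23

D0: mem[0x10..0x11] <- [ac a9]
D1: mem[0x2a..0x2b] <- [92 e5]
D2: mem[0x22..0x25] <- [a5 1c c4 7e]
D3: mem[0x12..0x17] <- [de 10 8e ff 6e a5]
D4: mem[0x0f..0x16] <- [0d f4 e5 92 e5 23 e9 d2]
query mem[0x1a]=0xe5, mem[0x13]=0xe5, mem[0x14]=0x23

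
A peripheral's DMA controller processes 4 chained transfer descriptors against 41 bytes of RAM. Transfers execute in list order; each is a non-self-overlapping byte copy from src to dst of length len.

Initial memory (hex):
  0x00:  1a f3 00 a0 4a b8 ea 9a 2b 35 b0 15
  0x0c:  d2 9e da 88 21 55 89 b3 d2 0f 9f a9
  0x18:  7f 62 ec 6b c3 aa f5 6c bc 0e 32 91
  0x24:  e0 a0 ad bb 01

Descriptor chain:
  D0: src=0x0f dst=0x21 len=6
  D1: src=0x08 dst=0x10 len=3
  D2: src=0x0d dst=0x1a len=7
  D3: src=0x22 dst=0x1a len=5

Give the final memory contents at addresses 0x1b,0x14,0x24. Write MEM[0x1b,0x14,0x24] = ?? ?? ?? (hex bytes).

MEM[0x1b,0x14,0x24] = 55 d2 89

#0 dst[0x21+6] := {0x88,0x21,0x55,0x89,0xb3,0xd2}
#1 dst[0x10+3] := {0x2b,0x35,0xb0}
#2 dst[0x1a+7] := {0x9e,0xda,0x88,0x2b,0x35,0xb0,0xb3}
#3 dst[0x1a+5] := {0x21,0x55,0x89,0xb3,0xd2}
query mem[0x1b]=0x55, mem[0x14]=0xd2, mem[0x24]=0x89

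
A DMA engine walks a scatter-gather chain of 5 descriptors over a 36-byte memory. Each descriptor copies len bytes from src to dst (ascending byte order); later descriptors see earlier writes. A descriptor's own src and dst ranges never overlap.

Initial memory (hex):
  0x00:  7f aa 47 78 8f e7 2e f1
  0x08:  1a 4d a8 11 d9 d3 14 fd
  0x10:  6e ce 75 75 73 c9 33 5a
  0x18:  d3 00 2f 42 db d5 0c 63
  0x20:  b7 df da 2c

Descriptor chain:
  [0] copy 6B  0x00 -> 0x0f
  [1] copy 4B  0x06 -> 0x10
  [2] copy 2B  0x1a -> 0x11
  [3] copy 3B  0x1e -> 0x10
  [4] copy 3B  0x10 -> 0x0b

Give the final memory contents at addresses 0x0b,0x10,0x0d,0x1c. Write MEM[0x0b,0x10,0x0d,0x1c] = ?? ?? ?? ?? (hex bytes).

#0 dst[0x0f+6] := {0x7f,0xaa,0x47,0x78,0x8f,0xe7}
#1 dst[0x10+4] := {0x2e,0xf1,0x1a,0x4d}
#2 dst[0x11+2] := {0x2f,0x42}
#3 dst[0x10+3] := {0x0c,0x63,0xb7}
#4 dst[0x0b+3] := {0x0c,0x63,0xb7}
query mem[0x0b]=0x0c, mem[0x10]=0x0c, mem[0x0d]=0xb7, mem[0x1c]=0xdb

MEM[0x0b,0x10,0x0d,0x1c] = 0c 0c b7 db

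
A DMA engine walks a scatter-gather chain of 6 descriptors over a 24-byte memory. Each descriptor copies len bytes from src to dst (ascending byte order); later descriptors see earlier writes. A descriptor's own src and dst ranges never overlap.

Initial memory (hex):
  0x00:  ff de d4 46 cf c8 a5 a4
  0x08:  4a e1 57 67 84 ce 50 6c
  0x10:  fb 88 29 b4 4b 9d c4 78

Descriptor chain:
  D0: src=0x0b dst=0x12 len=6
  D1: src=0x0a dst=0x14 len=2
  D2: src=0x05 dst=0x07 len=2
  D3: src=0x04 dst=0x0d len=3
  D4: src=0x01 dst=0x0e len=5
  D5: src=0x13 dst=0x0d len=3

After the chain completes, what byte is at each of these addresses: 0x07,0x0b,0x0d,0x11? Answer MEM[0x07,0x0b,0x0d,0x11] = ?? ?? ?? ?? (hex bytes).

  after D0: wrote 6B at 0x12 = 6784ce506cfb
  after D1: wrote 2B at 0x14 = 5767
  after D2: wrote 2B at 0x07 = c8a5
  after D3: wrote 3B at 0x0d = cfc8a5
  after D4: wrote 5B at 0x0e = ded446cfc8
  after D5: wrote 3B at 0x0d = 845767
query mem[0x07]=0xc8, mem[0x0b]=0x67, mem[0x0d]=0x84, mem[0x11]=0xcf

MEM[0x07,0x0b,0x0d,0x11] = c8 67 84 cf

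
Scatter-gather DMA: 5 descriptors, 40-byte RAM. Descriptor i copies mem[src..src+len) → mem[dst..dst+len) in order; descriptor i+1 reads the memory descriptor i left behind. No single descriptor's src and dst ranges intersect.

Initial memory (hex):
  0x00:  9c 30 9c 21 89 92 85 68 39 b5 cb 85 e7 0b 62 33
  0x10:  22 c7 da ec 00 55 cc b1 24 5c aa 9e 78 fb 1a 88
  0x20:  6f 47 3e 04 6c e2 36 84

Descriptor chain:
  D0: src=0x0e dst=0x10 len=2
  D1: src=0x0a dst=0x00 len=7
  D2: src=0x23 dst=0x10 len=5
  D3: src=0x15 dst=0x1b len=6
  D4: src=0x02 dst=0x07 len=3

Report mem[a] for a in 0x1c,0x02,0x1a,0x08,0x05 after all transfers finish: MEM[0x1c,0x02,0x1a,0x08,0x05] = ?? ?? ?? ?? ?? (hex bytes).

[0] 0x0e->0x10 len=2 : 62 33
[1] 0x0a->0x00 len=7 : cb 85 e7 0b 62 33 62
[2] 0x23->0x10 len=5 : 04 6c e2 36 84
[3] 0x15->0x1b len=6 : 55 cc b1 24 5c aa
[4] 0x02->0x07 len=3 : e7 0b 62
query mem[0x1c]=0xcc, mem[0x02]=0xe7, mem[0x1a]=0xaa, mem[0x08]=0x0b, mem[0x05]=0x33

MEM[0x1c,0x02,0x1a,0x08,0x05] = cc e7 aa 0b 33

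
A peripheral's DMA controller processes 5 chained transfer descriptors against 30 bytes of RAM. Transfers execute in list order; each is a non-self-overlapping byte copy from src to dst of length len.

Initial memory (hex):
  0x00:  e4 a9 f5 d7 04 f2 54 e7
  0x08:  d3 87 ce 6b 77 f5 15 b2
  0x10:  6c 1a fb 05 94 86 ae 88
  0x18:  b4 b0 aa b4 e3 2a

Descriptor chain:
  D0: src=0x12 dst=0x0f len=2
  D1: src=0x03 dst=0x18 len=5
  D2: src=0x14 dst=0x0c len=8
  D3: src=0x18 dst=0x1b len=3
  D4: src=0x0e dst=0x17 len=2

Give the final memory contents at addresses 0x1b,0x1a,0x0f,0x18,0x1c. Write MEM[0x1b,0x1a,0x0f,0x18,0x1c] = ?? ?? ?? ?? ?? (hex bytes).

MEM[0x1b,0x1a,0x0f,0x18,0x1c] = d7 f2 88 88 04

  after D0: wrote 2B at 0x0f = fb05
  after D1: wrote 5B at 0x18 = d704f254e7
  after D2: wrote 8B at 0x0c = 9486ae88d704f254
  after D3: wrote 3B at 0x1b = d704f2
  after D4: wrote 2B at 0x17 = ae88
query mem[0x1b]=0xd7, mem[0x1a]=0xf2, mem[0x0f]=0x88, mem[0x18]=0x88, mem[0x1c]=0x04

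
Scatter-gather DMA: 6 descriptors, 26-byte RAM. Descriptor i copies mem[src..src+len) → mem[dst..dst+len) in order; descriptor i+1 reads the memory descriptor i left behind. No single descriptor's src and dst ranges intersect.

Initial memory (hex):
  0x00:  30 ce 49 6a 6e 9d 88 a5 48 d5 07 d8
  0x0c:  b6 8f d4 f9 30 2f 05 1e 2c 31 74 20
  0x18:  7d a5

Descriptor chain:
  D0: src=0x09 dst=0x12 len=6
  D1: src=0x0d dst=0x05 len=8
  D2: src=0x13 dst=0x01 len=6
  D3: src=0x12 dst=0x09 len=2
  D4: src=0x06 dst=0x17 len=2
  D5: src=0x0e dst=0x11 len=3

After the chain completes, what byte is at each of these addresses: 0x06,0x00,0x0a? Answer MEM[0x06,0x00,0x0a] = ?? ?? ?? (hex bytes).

D0: mem[0x12..0x17] <- [d5 07 d8 b6 8f d4]
D1: mem[0x05..0x0c] <- [8f d4 f9 30 2f d5 07 d8]
D2: mem[0x01..0x06] <- [07 d8 b6 8f d4 7d]
D3: mem[0x09..0x0a] <- [d5 07]
D4: mem[0x17..0x18] <- [7d f9]
D5: mem[0x11..0x13] <- [d4 f9 30]
query mem[0x06]=0x7d, mem[0x00]=0x30, mem[0x0a]=0x07

MEM[0x06,0x00,0x0a] = 7d 30 07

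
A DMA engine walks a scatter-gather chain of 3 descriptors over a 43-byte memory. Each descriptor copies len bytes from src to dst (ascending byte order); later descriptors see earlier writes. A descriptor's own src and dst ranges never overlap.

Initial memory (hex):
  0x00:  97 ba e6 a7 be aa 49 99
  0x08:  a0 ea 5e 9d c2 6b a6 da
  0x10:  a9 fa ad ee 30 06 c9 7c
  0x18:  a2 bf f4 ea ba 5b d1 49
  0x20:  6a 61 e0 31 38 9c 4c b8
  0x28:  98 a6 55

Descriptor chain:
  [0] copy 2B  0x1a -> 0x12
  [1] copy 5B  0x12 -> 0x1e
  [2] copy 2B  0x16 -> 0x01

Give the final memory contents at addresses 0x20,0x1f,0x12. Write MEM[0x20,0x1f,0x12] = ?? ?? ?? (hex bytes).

MEM[0x20,0x1f,0x12] = 30 ea f4

#0 dst[0x12+2] := {0xf4,0xea}
#1 dst[0x1e+5] := {0xf4,0xea,0x30,0x06,0xc9}
#2 dst[0x01+2] := {0xc9,0x7c}
query mem[0x20]=0x30, mem[0x1f]=0xea, mem[0x12]=0xf4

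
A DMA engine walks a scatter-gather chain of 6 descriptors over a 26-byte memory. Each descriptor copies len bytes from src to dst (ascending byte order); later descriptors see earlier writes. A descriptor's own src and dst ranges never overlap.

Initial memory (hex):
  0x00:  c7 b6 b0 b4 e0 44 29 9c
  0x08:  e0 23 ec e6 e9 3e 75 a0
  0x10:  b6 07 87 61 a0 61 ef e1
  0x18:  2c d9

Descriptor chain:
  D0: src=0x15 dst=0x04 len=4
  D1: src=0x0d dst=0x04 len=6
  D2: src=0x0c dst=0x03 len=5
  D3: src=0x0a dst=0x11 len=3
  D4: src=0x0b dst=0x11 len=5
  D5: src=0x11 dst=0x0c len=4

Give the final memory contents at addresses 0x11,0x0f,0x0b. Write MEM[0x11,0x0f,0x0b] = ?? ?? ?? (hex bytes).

MEM[0x11,0x0f,0x0b] = e6 75 e6

  after D0: wrote 4B at 0x04 = 61efe12c
  after D1: wrote 6B at 0x04 = 3e75a0b60787
  after D2: wrote 5B at 0x03 = e93e75a0b6
  after D3: wrote 3B at 0x11 = ece6e9
  after D4: wrote 5B at 0x11 = e6e93e75a0
  after D5: wrote 4B at 0x0c = e6e93e75
query mem[0x11]=0xe6, mem[0x0f]=0x75, mem[0x0b]=0xe6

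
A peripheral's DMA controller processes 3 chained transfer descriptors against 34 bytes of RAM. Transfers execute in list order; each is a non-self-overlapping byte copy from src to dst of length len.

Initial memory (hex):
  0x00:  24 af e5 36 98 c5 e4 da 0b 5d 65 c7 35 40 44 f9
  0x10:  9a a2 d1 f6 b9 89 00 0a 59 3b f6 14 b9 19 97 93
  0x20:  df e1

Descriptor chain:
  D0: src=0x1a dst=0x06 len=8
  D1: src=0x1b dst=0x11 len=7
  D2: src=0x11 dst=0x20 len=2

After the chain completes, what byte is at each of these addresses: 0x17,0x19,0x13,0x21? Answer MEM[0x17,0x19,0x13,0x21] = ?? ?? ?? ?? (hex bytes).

MEM[0x17,0x19,0x13,0x21] = e1 3b 19 b9

  after D0: wrote 8B at 0x06 = f614b9199793dfe1
  after D1: wrote 7B at 0x11 = 14b9199793dfe1
  after D2: wrote 2B at 0x20 = 14b9
query mem[0x17]=0xe1, mem[0x19]=0x3b, mem[0x13]=0x19, mem[0x21]=0xb9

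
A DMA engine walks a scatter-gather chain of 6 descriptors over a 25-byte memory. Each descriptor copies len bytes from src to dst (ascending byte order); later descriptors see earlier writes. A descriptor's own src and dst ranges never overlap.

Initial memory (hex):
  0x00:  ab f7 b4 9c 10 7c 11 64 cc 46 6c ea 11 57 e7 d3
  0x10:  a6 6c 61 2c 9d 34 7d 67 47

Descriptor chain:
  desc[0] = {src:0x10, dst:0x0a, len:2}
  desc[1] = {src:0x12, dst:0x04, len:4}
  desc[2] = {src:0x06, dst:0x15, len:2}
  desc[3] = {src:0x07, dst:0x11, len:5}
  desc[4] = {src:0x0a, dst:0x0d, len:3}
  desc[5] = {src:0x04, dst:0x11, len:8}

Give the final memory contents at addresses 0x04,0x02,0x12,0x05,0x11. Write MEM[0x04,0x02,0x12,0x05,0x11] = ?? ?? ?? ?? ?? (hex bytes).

[0] 0x10->0x0a len=2 : a6 6c
[1] 0x12->0x04 len=4 : 61 2c 9d 34
[2] 0x06->0x15 len=2 : 9d 34
[3] 0x07->0x11 len=5 : 34 cc 46 a6 6c
[4] 0x0a->0x0d len=3 : a6 6c 11
[5] 0x04->0x11 len=8 : 61 2c 9d 34 cc 46 a6 6c
query mem[0x04]=0x61, mem[0x02]=0xb4, mem[0x12]=0x2c, mem[0x05]=0x2c, mem[0x11]=0x61

MEM[0x04,0x02,0x12,0x05,0x11] = 61 b4 2c 2c 61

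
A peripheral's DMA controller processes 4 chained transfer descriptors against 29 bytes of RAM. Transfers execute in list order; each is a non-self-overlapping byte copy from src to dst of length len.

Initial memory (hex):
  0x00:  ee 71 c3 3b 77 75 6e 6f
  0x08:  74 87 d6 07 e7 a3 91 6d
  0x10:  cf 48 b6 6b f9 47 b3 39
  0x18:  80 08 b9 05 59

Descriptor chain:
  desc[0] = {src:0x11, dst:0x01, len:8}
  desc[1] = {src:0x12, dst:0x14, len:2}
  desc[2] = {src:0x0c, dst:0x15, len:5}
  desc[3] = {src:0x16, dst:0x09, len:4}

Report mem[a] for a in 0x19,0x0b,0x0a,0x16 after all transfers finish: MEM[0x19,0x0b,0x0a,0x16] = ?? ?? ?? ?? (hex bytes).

[0] 0x11->0x01 len=8 : 48 b6 6b f9 47 b3 39 80
[1] 0x12->0x14 len=2 : b6 6b
[2] 0x0c->0x15 len=5 : e7 a3 91 6d cf
[3] 0x16->0x09 len=4 : a3 91 6d cf
query mem[0x19]=0xcf, mem[0x0b]=0x6d, mem[0x0a]=0x91, mem[0x16]=0xa3

MEM[0x19,0x0b,0x0a,0x16] = cf 6d 91 a3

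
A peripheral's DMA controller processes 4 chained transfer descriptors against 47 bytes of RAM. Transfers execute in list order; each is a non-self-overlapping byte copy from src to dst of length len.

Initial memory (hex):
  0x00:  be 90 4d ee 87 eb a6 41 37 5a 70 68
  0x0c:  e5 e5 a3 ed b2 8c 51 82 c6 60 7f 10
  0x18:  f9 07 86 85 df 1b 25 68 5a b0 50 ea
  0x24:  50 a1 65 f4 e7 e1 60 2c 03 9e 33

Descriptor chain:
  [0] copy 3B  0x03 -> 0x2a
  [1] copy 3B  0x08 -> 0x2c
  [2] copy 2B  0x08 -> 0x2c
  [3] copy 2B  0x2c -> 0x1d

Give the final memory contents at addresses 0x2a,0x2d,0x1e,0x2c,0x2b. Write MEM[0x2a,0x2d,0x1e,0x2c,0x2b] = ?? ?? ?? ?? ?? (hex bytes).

[0] 0x03->0x2a len=3 : ee 87 eb
[1] 0x08->0x2c len=3 : 37 5a 70
[2] 0x08->0x2c len=2 : 37 5a
[3] 0x2c->0x1d len=2 : 37 5a
query mem[0x2a]=0xee, mem[0x2d]=0x5a, mem[0x1e]=0x5a, mem[0x2c]=0x37, mem[0x2b]=0x87

MEM[0x2a,0x2d,0x1e,0x2c,0x2b] = ee 5a 5a 37 87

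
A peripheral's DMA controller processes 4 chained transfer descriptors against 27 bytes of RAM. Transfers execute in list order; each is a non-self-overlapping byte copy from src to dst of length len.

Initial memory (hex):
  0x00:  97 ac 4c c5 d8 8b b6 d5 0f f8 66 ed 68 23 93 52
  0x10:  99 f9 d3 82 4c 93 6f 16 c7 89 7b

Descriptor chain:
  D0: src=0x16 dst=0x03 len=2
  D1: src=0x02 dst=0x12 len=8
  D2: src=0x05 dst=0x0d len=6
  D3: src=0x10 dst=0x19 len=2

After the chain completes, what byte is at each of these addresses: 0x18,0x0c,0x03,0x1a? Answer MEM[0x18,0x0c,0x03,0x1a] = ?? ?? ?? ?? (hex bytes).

  after D0: wrote 2B at 0x03 = 6f16
  after D1: wrote 8B at 0x12 = 4c6f168bb6d50ff8
  after D2: wrote 6B at 0x0d = 8bb6d50ff866
  after D3: wrote 2B at 0x19 = 0ff8
query mem[0x18]=0x0f, mem[0x0c]=0x68, mem[0x03]=0x6f, mem[0x1a]=0xf8

MEM[0x18,0x0c,0x03,0x1a] = 0f 68 6f f8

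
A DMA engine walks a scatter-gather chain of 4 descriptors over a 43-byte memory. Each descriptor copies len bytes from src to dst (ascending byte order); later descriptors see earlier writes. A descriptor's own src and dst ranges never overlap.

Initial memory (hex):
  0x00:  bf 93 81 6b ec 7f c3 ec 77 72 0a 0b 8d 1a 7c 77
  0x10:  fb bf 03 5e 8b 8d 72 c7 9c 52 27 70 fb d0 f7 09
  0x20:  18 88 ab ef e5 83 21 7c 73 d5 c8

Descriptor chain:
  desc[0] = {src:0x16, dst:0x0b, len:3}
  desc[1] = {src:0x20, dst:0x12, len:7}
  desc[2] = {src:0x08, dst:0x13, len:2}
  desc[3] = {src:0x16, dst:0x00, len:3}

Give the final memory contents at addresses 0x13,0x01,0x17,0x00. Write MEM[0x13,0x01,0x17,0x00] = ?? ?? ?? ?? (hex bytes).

MEM[0x13,0x01,0x17,0x00] = 77 83 83 e5

[0] 0x16->0x0b len=3 : 72 c7 9c
[1] 0x20->0x12 len=7 : 18 88 ab ef e5 83 21
[2] 0x08->0x13 len=2 : 77 72
[3] 0x16->0x00 len=3 : e5 83 21
query mem[0x13]=0x77, mem[0x01]=0x83, mem[0x17]=0x83, mem[0x00]=0xe5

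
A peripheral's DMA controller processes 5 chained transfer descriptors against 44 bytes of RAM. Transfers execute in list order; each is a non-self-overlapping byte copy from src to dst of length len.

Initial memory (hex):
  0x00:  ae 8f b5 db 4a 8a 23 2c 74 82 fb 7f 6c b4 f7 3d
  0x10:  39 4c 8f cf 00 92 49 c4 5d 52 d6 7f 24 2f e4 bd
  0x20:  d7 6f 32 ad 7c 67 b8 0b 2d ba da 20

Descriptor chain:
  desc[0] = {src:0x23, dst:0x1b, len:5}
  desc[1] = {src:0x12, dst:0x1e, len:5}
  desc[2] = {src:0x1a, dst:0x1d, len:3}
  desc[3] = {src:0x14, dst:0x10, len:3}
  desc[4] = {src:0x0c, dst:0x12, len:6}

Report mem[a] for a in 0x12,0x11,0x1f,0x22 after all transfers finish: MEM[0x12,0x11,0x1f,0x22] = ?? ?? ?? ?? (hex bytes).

MEM[0x12,0x11,0x1f,0x22] = 6c 92 7c 49

  after D0: wrote 5B at 0x1b = ad7c67b80b
  after D1: wrote 5B at 0x1e = 8fcf009249
  after D2: wrote 3B at 0x1d = d6ad7c
  after D3: wrote 3B at 0x10 = 009249
  after D4: wrote 6B at 0x12 = 6cb4f73d0092
query mem[0x12]=0x6c, mem[0x11]=0x92, mem[0x1f]=0x7c, mem[0x22]=0x49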